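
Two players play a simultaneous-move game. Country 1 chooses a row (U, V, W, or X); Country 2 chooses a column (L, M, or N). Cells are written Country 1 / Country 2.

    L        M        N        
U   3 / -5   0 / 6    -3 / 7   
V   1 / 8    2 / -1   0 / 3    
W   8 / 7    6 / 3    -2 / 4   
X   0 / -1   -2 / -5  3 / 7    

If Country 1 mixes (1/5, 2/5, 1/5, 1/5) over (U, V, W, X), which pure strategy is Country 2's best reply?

Country 2's best reply maximizes expected payoff against the mix.
L: (1/5)·(-5) + (2/5)·8 + (1/5)·7 + (1/5)·(-1) = 17/5
M: (1/5)·6 + (2/5)·(-1) + (1/5)·3 + (1/5)·(-5) = 2/5
N: (1/5)·7 + (2/5)·3 + (1/5)·4 + (1/5)·7 = 24/5
Highest expected payoff is 24/5, from N.

N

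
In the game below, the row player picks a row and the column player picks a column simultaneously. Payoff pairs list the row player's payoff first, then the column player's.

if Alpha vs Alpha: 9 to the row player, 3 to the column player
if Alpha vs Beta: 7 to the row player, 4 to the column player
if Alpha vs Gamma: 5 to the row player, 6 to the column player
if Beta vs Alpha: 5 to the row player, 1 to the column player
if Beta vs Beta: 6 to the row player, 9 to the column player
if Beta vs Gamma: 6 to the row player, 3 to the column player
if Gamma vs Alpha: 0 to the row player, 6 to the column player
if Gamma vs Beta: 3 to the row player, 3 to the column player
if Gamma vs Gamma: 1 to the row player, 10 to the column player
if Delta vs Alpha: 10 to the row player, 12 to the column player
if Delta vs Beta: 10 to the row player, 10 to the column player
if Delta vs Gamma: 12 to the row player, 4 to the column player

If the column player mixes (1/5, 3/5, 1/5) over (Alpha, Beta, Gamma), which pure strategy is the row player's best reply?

Delta

The row player's best reply maximizes expected payoff against the mix.
Alpha: (1/5)·9 + (3/5)·7 + (1/5)·5 = 7
Beta: (1/5)·5 + (3/5)·6 + (1/5)·6 = 29/5
Gamma: (1/5)·0 + (3/5)·3 + (1/5)·1 = 2
Delta: (1/5)·10 + (3/5)·10 + (1/5)·12 = 52/5
Highest expected payoff is 52/5, from Delta.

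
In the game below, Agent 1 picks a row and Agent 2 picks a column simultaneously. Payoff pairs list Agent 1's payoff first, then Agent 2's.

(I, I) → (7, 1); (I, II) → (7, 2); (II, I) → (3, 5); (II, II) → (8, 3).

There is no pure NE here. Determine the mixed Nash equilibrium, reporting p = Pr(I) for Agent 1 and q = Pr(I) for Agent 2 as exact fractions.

In a mixed NE each player is indifferent between their pure strategies, so the opponent's mix sets the indifference.
Agent 2 indifferent between I and II: p·1 + (1−p)·5 = p·2 + (1−p)·3 ⟹ 5 + (-4)p = 3 + (-1)p ⟹ p = 2/3.
Agent 1 indifferent between I and II: q·7 + (1−q)·7 = q·3 + (1−q)·8 ⟹ 7 + 0q = 8 + (-5)q ⟹ q = 1/5.

p = 2/3, q = 1/5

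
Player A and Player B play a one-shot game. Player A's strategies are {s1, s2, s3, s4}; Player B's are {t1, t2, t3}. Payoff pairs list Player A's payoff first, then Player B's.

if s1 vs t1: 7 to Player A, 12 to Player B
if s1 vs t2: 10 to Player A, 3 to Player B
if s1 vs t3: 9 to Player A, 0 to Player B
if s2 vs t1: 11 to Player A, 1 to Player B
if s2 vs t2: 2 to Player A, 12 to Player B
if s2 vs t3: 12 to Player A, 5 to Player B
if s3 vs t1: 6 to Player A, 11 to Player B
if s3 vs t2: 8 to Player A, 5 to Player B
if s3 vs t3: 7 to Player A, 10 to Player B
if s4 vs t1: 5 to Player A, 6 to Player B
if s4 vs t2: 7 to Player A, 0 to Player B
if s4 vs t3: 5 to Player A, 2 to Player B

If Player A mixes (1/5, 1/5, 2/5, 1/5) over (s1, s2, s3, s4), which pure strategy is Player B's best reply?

t1

Compute Player B's expected payoff from each pure strategy against the given mix.
t1: (1/5)·12 + (1/5)·1 + (2/5)·11 + (1/5)·6 = 41/5
t2: (1/5)·3 + (1/5)·12 + (2/5)·5 + (1/5)·0 = 5
t3: (1/5)·0 + (1/5)·5 + (2/5)·10 + (1/5)·2 = 27/5
Highest expected payoff is 41/5, from t1.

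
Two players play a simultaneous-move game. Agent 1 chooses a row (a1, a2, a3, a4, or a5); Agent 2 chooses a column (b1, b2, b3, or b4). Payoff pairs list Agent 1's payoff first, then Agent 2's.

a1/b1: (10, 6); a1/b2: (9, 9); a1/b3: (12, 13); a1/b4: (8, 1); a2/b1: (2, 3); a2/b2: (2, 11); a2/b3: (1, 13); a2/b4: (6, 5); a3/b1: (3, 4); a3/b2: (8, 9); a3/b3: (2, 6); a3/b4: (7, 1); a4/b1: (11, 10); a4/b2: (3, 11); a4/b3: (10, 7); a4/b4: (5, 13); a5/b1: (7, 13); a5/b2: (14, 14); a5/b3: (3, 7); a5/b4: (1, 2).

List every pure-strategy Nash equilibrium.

(a1, b3) and (a5, b2)

Find each player's best response to every opponent strategy; NE are the intersections.
Agent 1's best responses — vs b1: a4 (payoff 11); vs b2: a5 (payoff 14); vs b3: a1 (payoff 12); vs b4: a1 (payoff 8).
Agent 2's best responses — vs a1: b3 (payoff 13); vs a2: b3 (payoff 13); vs a3: b2 (payoff 9); vs a4: b4 (payoff 13); vs a5: b2 (payoff 14).
Mutual best responses occur at (a1, b3) and (a5, b2); at each, neither player gains by switching.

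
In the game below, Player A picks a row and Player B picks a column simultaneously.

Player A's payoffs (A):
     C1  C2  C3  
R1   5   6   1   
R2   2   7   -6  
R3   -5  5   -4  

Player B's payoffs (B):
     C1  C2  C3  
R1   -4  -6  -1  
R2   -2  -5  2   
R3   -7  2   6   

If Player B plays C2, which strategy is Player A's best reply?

With Player B fixed at C2, Player A's payoffs are: R1 → 6, R2 → 7, R3 → 5.
The maximum is 7, achieved by R2.

R2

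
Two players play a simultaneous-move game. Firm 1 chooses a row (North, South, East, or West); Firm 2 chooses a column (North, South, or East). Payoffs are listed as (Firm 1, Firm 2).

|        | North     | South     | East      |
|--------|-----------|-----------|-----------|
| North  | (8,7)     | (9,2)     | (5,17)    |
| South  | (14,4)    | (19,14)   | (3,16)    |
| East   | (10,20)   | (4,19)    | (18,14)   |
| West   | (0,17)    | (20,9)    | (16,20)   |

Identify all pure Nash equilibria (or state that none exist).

A profile is a Nash equilibrium when each player is best-responding to the other.
Firm 1's best responses — vs North: South (payoff 14); vs South: West (payoff 20); vs East: East (payoff 18).
Firm 2's best responses — vs North: East (payoff 17); vs South: East (payoff 16); vs East: North (payoff 20); vs West: East (payoff 20).
No cell has both players best-responding. For instance, Firm 1's best reply to South is West, but against West Firm 2 prefers East over South.

No pure-strategy Nash equilibrium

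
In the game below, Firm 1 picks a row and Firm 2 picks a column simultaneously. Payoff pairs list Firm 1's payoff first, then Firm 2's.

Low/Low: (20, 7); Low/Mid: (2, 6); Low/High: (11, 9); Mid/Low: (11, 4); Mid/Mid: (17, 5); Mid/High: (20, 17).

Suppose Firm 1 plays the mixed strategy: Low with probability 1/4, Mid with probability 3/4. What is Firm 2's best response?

High

Firm 2's best reply maximizes expected payoff against the mix.
Low: (1/4)·7 + (3/4)·4 = 19/4
Mid: (1/4)·6 + (3/4)·5 = 21/4
High: (1/4)·9 + (3/4)·17 = 15
Highest expected payoff is 15, from High.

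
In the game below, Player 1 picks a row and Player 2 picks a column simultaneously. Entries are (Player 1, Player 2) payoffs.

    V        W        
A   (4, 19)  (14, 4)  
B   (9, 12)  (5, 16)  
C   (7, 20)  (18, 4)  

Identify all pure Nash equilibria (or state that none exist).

A profile is a Nash equilibrium when each player is best-responding to the other.
Player 1's best responses — vs V: B (payoff 9); vs W: C (payoff 18).
Player 2's best responses — vs A: V (payoff 19); vs B: W (payoff 16); vs C: V (payoff 20).
No cell has both players best-responding. For instance, Player 1's best reply to W is C, but against C Player 2 prefers V over W.

There is no pure-strategy Nash equilibrium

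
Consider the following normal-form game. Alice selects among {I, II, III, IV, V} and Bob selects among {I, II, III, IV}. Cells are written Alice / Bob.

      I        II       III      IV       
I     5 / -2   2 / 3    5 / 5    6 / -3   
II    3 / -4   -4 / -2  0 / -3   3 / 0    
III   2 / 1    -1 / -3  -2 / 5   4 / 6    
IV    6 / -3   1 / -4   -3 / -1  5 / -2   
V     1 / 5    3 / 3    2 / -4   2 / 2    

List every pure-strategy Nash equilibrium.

Check mutual best responses: a cell is a NE iff neither player can gain by unilaterally deviating.
Alice's best responses — vs I: IV (payoff 6); vs II: V (payoff 3); vs III: I (payoff 5); vs IV: I (payoff 6).
Bob's best responses — vs I: III (payoff 5); vs II: IV (payoff 0); vs III: IV (payoff 6); vs IV: III (payoff -1); vs V: I (payoff 5).
The only mutual best response is (I, III); neither player gains by switching there.

(I, III)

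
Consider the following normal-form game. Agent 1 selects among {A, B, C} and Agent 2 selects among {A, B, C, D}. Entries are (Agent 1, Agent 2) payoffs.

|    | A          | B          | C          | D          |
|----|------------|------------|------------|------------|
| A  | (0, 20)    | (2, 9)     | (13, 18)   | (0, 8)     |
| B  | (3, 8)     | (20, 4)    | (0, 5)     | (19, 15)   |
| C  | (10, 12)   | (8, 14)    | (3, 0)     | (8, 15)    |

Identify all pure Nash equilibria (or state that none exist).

Find each player's best response to every opponent strategy; NE are the intersections.
Agent 1's best responses — vs A: C (payoff 10); vs B: B (payoff 20); vs C: A (payoff 13); vs D: B (payoff 19).
Agent 2's best responses — vs A: A (payoff 20); vs B: D (payoff 15); vs C: D (payoff 15).
The only mutual best response is (B, D); neither player gains by switching there.

(B, D)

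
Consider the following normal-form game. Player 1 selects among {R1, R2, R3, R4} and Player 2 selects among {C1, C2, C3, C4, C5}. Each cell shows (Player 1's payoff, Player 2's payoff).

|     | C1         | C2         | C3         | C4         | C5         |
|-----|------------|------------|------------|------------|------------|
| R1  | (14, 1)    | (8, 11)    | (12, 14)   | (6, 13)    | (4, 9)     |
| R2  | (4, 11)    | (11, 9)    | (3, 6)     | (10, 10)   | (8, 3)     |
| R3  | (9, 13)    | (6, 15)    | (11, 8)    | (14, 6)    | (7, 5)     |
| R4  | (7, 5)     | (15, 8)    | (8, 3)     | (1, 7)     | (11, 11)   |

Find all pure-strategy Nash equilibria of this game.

Check mutual best responses: a cell is a NE iff neither player can gain by unilaterally deviating.
Player 1's best responses — vs C1: R1 (payoff 14); vs C2: R4 (payoff 15); vs C3: R1 (payoff 12); vs C4: R3 (payoff 14); vs C5: R4 (payoff 11).
Player 2's best responses — vs R1: C3 (payoff 14); vs R2: C1 (payoff 11); vs R3: C2 (payoff 15); vs R4: C5 (payoff 11).
Mutual best responses occur at (R1, C3) and (R4, C5); at each, neither player gains by switching.

(R1, C3) and (R4, C5)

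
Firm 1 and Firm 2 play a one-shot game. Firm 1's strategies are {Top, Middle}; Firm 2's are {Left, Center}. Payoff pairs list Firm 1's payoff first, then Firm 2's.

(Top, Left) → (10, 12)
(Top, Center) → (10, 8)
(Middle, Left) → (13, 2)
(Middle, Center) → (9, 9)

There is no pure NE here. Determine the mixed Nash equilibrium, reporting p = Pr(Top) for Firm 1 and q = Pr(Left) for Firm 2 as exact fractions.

p = 7/11, q = 1/4

In a mixed NE each player is indifferent between their pure strategies, so the opponent's mix sets the indifference.
Firm 2 indifferent between Left and Center: p·12 + (1−p)·2 = p·8 + (1−p)·9 ⟹ 2 + 10p = 9 + (-1)p ⟹ p = 7/11.
Firm 1 indifferent between Top and Middle: q·10 + (1−q)·10 = q·13 + (1−q)·9 ⟹ 10 + 0q = 9 + 4q ⟹ q = 1/4.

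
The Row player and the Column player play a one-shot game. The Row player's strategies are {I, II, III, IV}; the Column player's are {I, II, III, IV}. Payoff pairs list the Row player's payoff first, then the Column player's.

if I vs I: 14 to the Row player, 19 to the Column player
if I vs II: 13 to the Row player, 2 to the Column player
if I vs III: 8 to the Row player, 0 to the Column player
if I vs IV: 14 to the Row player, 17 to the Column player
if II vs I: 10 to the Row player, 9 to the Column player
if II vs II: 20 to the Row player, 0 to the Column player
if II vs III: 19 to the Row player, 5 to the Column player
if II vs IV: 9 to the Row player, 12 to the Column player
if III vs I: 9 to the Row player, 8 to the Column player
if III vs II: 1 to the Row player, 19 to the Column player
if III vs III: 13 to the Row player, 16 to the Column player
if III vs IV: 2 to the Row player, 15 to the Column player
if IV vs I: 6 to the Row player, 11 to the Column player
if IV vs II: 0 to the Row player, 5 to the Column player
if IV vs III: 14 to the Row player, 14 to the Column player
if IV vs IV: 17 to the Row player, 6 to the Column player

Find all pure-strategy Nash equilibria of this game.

(I, I)

Find each player's best response to every opponent strategy; NE are the intersections.
The Row player's best responses — vs I: I (payoff 14); vs II: II (payoff 20); vs III: II (payoff 19); vs IV: IV (payoff 17).
The Column player's best responses — vs I: I (payoff 19); vs II: IV (payoff 12); vs III: II (payoff 19); vs IV: III (payoff 14).
The only mutual best response is (I, I); neither player gains by switching there.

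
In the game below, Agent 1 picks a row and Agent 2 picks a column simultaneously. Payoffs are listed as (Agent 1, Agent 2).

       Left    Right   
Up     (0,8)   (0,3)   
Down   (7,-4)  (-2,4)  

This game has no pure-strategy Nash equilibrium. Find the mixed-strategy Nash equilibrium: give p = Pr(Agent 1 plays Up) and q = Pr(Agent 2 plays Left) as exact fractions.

p = 8/13, q = 2/9

Each player's mixing probability is pinned down by making the *other* player indifferent.
Agent 2 indifferent between Left and Right: p·8 + (1−p)·(-4) = p·3 + (1−p)·4 ⟹ (-4) + 12p = 4 + (-1)p ⟹ p = 8/13.
Agent 1 indifferent between Up and Down: q·0 + (1−q)·0 = q·7 + (1−q)·(-2) ⟹ 0 + 0q = (-2) + 9q ⟹ q = 2/9.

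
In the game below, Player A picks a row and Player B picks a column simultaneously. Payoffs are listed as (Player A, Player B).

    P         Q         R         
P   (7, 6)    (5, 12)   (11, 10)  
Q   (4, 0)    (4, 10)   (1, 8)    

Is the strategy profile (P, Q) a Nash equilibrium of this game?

Yes

Holding Player B at Q: Player A gets 5 from P, versus 4 from Q. No profitable deviation for Player A.
Holding Player A at P: Player B gets 12 from Q, versus 6 from P, 10 from R. No profitable deviation for Player B either.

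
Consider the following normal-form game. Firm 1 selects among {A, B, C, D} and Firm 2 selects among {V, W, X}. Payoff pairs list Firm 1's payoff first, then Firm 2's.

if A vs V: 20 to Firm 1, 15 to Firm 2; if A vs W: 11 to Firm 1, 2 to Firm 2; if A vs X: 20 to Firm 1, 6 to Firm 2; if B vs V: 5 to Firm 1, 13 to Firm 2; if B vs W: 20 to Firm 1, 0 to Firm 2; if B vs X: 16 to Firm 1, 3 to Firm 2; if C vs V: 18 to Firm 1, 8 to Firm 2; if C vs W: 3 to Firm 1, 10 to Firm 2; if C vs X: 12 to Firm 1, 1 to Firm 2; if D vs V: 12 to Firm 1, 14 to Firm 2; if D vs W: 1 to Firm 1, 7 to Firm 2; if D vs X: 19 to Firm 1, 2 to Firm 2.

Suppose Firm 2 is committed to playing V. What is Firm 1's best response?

A

With Firm 2 fixed at V, Firm 1's payoffs are: A → 20, B → 5, C → 18, D → 12.
The maximum is 20, achieved by A.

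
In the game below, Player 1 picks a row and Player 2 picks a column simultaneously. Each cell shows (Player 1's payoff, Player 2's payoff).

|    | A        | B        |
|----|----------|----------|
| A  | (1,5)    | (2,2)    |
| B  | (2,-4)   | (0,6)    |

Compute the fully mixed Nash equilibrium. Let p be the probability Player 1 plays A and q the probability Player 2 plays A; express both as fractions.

p = 10/13, q = 2/3

Each player's mixing probability is pinned down by making the *other* player indifferent.
Player 2 indifferent between A and B: p·5 + (1−p)·(-4) = p·2 + (1−p)·6 ⟹ (-4) + 9p = 6 + (-4)p ⟹ p = 10/13.
Player 1 indifferent between A and B: q·1 + (1−q)·2 = q·2 + (1−q)·0 ⟹ 2 + (-1)q = 0 + 2q ⟹ q = 2/3.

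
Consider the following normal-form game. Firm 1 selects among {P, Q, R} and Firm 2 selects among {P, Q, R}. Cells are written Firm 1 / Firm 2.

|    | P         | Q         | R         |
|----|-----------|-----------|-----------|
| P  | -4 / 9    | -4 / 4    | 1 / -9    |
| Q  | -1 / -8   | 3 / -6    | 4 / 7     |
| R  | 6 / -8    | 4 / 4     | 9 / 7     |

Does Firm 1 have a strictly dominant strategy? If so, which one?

A strategy is strictly dominant if it gives Firm 1 a strictly higher payoff than every other strategy, against every choice by the opponent.
R strictly dominates: vs P: 6 > each of {-4, -1}; vs Q: 4 > each of {-4, 3}; vs R: 9 > each of {1, 4}.

R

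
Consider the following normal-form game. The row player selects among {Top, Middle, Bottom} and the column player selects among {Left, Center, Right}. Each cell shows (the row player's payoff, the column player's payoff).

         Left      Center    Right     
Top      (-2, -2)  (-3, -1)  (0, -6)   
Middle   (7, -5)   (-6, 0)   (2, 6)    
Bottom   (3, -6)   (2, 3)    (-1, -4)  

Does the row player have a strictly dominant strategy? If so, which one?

Check whether one of the row player's strategies beats all alternatives regardless of what the opponent does.
Top is not dominant: against Left, Middle gives 7 > -2.
Middle is not dominant: against Center, Top gives -3 > -6.
Bottom is not dominant: against Left, Middle gives 7 > 3.
No single strategy is best against every opponent action.

None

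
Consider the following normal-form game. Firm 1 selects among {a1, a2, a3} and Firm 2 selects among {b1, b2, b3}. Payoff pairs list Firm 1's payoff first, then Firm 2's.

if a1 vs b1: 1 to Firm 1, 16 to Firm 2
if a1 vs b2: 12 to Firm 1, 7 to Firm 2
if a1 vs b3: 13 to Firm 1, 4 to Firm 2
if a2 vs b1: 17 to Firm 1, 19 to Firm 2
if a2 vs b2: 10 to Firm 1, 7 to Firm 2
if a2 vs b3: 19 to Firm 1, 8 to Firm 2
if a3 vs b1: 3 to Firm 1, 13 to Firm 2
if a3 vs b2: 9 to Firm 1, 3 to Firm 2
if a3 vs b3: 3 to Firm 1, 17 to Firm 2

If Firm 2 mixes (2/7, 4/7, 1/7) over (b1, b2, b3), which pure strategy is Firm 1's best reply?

Compute Firm 1's expected payoff from each pure strategy against the given mix.
a1: (2/7)·1 + (4/7)·12 + (1/7)·13 = 9
a2: (2/7)·17 + (4/7)·10 + (1/7)·19 = 93/7
a3: (2/7)·3 + (4/7)·9 + (1/7)·3 = 45/7
Highest expected payoff is 93/7, from a2.

a2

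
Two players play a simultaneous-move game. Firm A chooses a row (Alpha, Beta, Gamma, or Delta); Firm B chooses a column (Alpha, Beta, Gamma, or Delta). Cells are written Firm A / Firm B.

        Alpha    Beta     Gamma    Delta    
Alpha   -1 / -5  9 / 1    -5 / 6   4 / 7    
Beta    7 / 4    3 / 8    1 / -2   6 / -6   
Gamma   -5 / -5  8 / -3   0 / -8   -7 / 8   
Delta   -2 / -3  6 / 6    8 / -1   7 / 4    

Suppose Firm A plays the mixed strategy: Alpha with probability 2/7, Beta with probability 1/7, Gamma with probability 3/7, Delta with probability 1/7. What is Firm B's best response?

Compute Firm B's expected payoff from each pure strategy against the given mix.
Alpha: (2/7)·(-5) + (1/7)·4 + (3/7)·(-5) + (1/7)·(-3) = -24/7
Beta: (2/7)·1 + (1/7)·8 + (3/7)·(-3) + (1/7)·6 = 1
Gamma: (2/7)·6 + (1/7)·(-2) + (3/7)·(-8) + (1/7)·(-1) = -15/7
Delta: (2/7)·7 + (1/7)·(-6) + (3/7)·8 + (1/7)·4 = 36/7
Highest expected payoff is 36/7, from Delta.

Delta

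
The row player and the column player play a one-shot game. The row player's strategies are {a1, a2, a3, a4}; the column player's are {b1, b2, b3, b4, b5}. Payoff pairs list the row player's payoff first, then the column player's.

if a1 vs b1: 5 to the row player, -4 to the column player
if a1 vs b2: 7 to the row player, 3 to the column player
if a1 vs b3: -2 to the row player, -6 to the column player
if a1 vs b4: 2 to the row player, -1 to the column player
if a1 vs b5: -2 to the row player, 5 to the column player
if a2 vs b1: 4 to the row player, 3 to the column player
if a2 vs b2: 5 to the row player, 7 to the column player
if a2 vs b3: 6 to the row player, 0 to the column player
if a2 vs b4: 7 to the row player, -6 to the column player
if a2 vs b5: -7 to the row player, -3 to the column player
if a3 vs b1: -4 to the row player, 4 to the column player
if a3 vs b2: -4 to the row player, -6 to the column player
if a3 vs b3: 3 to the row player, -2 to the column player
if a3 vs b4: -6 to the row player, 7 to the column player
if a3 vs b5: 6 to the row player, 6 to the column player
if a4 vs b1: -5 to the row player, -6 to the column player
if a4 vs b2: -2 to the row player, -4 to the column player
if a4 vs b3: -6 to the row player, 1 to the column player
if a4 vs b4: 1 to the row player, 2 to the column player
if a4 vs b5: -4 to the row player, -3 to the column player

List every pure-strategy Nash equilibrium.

None

Check mutual best responses: a cell is a NE iff neither player can gain by unilaterally deviating.
The row player's best responses — vs b1: a1 (payoff 5); vs b2: a1 (payoff 7); vs b3: a2 (payoff 6); vs b4: a2 (payoff 7); vs b5: a3 (payoff 6).
The column player's best responses — vs a1: b5 (payoff 5); vs a2: b2 (payoff 7); vs a3: b4 (payoff 7); vs a4: b4 (payoff 2).
No cell has both players best-responding. For instance, the row player's best reply to b1 is a1, but against a1 the column player prefers b5 over b1.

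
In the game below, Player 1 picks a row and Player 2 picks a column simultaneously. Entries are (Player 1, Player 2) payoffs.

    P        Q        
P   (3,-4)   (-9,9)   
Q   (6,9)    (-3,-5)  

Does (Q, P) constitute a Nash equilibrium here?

Yes

Holding Player 2 at P: Player 1 gets 6 from Q, versus 3 from P. No profitable deviation for Player 1.
Holding Player 1 at Q: Player 2 gets 9 from P, versus -5 from Q. No profitable deviation for Player 2 either.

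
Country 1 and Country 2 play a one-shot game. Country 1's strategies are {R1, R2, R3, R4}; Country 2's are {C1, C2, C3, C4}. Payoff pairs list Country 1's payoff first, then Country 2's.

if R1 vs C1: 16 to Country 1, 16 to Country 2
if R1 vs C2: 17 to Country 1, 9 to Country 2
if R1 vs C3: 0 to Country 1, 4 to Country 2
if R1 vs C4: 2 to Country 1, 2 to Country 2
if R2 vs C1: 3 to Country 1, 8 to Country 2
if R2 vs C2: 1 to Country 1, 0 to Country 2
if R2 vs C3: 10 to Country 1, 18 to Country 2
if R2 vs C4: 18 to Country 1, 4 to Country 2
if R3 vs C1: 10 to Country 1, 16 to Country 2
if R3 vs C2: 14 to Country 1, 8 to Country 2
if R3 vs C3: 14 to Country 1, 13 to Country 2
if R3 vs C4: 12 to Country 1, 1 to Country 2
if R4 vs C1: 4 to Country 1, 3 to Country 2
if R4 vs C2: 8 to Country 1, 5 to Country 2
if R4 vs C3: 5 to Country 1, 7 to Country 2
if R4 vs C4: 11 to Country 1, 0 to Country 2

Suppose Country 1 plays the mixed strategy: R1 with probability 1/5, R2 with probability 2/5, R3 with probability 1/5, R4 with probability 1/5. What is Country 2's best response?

C3

Country 2's best reply maximizes expected payoff against the mix.
C1: (1/5)·16 + (2/5)·8 + (1/5)·16 + (1/5)·3 = 51/5
C2: (1/5)·9 + (2/5)·0 + (1/5)·8 + (1/5)·5 = 22/5
C3: (1/5)·4 + (2/5)·18 + (1/5)·13 + (1/5)·7 = 12
C4: (1/5)·2 + (2/5)·4 + (1/5)·1 + (1/5)·0 = 11/5
Highest expected payoff is 12, from C3.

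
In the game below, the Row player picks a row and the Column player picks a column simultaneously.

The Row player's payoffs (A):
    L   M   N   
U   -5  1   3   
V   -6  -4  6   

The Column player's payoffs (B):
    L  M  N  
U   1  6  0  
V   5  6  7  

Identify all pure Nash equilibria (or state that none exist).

Check mutual best responses: a cell is a NE iff neither player can gain by unilaterally deviating.
The Row player's best responses — vs L: U (payoff -5); vs M: U (payoff 1); vs N: V (payoff 6).
The Column player's best responses — vs U: M (payoff 6); vs V: N (payoff 7).
Mutual best responses occur at (U, M) and (V, N); at each, neither player gains by switching.

(U, M) and (V, N)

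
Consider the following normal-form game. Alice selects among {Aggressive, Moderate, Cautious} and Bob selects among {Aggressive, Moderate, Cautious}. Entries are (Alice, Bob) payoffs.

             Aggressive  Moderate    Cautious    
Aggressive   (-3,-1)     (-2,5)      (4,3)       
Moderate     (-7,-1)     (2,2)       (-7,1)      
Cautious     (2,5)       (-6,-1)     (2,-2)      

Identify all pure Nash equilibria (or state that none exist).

(Moderate, Moderate) and (Cautious, Aggressive)

Find each player's best response to every opponent strategy; NE are the intersections.
Alice's best responses — vs Aggressive: Cautious (payoff 2); vs Moderate: Moderate (payoff 2); vs Cautious: Aggressive (payoff 4).
Bob's best responses — vs Aggressive: Moderate (payoff 5); vs Moderate: Moderate (payoff 2); vs Cautious: Aggressive (payoff 5).
Mutual best responses occur at (Moderate, Moderate) and (Cautious, Aggressive); at each, neither player gains by switching.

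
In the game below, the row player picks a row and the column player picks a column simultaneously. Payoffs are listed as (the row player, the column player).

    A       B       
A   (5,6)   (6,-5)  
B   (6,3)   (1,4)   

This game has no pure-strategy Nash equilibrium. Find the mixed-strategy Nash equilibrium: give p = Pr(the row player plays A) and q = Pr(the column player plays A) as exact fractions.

p = 1/12, q = 5/6

Each player's mixing probability is pinned down by making the *other* player indifferent.
The column player indifferent between A and B: p·6 + (1−p)·3 = p·(-5) + (1−p)·4 ⟹ 3 + 3p = 4 + (-9)p ⟹ p = 1/12.
The row player indifferent between A and B: q·5 + (1−q)·6 = q·6 + (1−q)·1 ⟹ 6 + (-1)q = 1 + 5q ⟹ q = 5/6.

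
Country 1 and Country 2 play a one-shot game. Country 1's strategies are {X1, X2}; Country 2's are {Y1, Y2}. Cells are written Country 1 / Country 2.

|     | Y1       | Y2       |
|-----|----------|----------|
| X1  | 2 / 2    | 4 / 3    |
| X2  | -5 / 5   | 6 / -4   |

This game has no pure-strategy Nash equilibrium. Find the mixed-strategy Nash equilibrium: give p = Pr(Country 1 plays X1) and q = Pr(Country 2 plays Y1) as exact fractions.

In a mixed NE each player is indifferent between their pure strategies, so the opponent's mix sets the indifference.
Country 2 indifferent between Y1 and Y2: p·2 + (1−p)·5 = p·3 + (1−p)·(-4) ⟹ 5 + (-3)p = (-4) + 7p ⟹ p = 9/10.
Country 1 indifferent between X1 and X2: q·2 + (1−q)·4 = q·(-5) + (1−q)·6 ⟹ 4 + (-2)q = 6 + (-11)q ⟹ q = 2/9.

p = 9/10, q = 2/9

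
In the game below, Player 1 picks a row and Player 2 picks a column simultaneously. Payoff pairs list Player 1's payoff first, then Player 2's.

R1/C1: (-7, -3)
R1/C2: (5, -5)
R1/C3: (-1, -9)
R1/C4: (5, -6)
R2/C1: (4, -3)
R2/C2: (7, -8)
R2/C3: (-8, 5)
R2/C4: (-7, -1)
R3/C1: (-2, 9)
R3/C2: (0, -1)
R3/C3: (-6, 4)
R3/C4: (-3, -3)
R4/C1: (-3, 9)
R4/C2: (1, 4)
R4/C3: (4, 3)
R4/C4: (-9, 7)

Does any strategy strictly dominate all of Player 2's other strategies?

No strictly dominant strategy

A strategy is strictly dominant if it gives Player 2 a strictly higher payoff than every other strategy, against every choice by the opponent.
C1 is not dominant: against R2, C3 gives 5 > -3.
C2 is not dominant: against R1, C1 gives -3 > -5.
C3 is not dominant: against R1, C1 gives -3 > -9.
C4 is not dominant: against R1, C1 gives -3 > -6.
No single strategy is best against every opponent action.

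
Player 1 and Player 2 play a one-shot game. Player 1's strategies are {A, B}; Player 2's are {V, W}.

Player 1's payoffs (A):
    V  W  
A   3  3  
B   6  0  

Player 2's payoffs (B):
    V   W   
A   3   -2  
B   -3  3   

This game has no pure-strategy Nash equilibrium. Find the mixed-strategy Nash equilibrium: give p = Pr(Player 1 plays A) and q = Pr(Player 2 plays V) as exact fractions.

p = 6/11, q = 1/2

In a mixed NE each player is indifferent between their pure strategies, so the opponent's mix sets the indifference.
Player 2 indifferent between V and W: p·3 + (1−p)·(-3) = p·(-2) + (1−p)·3 ⟹ (-3) + 6p = 3 + (-5)p ⟹ p = 6/11.
Player 1 indifferent between A and B: q·3 + (1−q)·3 = q·6 + (1−q)·0 ⟹ 3 + 0q = 0 + 6q ⟹ q = 1/2.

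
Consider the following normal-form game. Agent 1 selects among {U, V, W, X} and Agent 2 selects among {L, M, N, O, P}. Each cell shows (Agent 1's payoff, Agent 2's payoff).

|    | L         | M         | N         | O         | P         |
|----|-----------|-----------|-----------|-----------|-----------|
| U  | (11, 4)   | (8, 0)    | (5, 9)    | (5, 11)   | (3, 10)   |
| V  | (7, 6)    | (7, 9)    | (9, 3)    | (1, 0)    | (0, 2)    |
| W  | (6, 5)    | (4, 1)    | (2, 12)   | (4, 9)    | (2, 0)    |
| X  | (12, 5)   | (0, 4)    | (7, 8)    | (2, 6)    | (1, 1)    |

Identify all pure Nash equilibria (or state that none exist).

Find each player's best response to every opponent strategy; NE are the intersections.
Agent 1's best responses — vs L: X (payoff 12); vs M: U (payoff 8); vs N: V (payoff 9); vs O: U (payoff 5); vs P: U (payoff 3).
Agent 2's best responses — vs U: O (payoff 11); vs V: M (payoff 9); vs W: N (payoff 12); vs X: N (payoff 8).
The only mutual best response is (U, O); neither player gains by switching there.

(U, O)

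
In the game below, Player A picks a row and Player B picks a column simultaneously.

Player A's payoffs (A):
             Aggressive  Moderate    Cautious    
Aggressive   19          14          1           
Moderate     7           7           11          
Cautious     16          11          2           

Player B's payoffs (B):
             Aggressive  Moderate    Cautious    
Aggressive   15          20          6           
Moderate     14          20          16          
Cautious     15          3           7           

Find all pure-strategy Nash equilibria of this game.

A profile is a Nash equilibrium when each player is best-responding to the other.
Player A's best responses — vs Aggressive: Aggressive (payoff 19); vs Moderate: Aggressive (payoff 14); vs Cautious: Moderate (payoff 11).
Player B's best responses — vs Aggressive: Moderate (payoff 20); vs Moderate: Moderate (payoff 20); vs Cautious: Aggressive (payoff 15).
The only mutual best response is (Aggressive, Moderate); neither player gains by switching there.

(Aggressive, Moderate)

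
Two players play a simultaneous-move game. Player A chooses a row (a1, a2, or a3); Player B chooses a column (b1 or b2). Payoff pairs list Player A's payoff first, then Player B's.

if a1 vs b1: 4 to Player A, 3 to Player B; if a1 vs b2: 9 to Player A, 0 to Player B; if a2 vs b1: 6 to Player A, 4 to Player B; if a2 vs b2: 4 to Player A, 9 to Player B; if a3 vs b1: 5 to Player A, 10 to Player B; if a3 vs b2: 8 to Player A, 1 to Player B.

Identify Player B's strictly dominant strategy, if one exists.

Check whether one of Player B's strategies beats all alternatives regardless of what the opponent does.
b1 is not dominant: against a2, b2 gives 9 > 4.
b2 is not dominant: against a1, b1 gives 3 > 0.
No single strategy is best against every opponent action.

None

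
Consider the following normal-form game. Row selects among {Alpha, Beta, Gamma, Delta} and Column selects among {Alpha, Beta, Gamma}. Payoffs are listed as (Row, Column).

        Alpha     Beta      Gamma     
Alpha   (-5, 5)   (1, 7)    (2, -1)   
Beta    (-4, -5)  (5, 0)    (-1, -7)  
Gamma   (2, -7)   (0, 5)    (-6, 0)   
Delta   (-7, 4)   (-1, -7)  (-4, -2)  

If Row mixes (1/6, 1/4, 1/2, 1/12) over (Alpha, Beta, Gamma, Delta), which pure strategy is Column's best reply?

Column's best reply maximizes expected payoff against the mix.
Alpha: (1/6)·5 + (1/4)·(-5) + (1/2)·(-7) + (1/12)·4 = -43/12
Beta: (1/6)·7 + (1/4)·0 + (1/2)·5 + (1/12)·(-7) = 37/12
Gamma: (1/6)·(-1) + (1/4)·(-7) + (1/2)·0 + (1/12)·(-2) = -25/12
Highest expected payoff is 37/12, from Beta.

Beta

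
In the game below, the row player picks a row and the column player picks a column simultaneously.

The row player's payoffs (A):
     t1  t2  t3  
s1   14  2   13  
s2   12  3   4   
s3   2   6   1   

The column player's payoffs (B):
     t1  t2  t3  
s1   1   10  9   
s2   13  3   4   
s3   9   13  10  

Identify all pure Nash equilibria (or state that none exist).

(s3, t2)

Check mutual best responses: a cell is a NE iff neither player can gain by unilaterally deviating.
The row player's best responses — vs t1: s1 (payoff 14); vs t2: s3 (payoff 6); vs t3: s1 (payoff 13).
The column player's best responses — vs s1: t2 (payoff 10); vs s2: t1 (payoff 13); vs s3: t2 (payoff 13).
The only mutual best response is (s3, t2); neither player gains by switching there.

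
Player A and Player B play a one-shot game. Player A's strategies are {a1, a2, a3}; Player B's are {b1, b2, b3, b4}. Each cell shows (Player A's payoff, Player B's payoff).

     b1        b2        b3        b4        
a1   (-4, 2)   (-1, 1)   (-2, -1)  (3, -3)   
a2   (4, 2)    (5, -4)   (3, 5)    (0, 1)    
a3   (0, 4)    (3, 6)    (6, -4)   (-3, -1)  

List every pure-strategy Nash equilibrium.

A profile is a Nash equilibrium when each player is best-responding to the other.
Player A's best responses — vs b1: a2 (payoff 4); vs b2: a2 (payoff 5); vs b3: a3 (payoff 6); vs b4: a1 (payoff 3).
Player B's best responses — vs a1: b1 (payoff 2); vs a2: b3 (payoff 5); vs a3: b2 (payoff 6).
No cell has both players best-responding. For instance, Player A's best reply to b1 is a2, but against a2 Player B prefers b3 over b1.

There is no pure-strategy Nash equilibrium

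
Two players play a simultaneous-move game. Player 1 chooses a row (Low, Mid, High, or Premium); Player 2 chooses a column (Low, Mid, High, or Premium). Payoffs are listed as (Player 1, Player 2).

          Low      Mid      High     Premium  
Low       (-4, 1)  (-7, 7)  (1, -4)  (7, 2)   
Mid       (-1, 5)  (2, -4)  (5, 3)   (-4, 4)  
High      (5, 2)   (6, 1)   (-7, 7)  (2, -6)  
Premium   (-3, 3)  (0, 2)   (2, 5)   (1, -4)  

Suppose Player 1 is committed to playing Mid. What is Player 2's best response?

With Player 1 fixed at Mid, Player 2's payoffs are: Low → 5, Mid → -4, High → 3, Premium → 4.
The maximum is 5, achieved by Low.

Low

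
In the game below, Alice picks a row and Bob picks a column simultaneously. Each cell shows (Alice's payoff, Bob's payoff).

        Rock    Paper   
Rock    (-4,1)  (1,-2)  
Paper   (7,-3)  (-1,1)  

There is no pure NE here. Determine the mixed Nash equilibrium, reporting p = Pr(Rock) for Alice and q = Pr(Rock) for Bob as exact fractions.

p = 4/7, q = 2/13

Each player's mixing probability is pinned down by making the *other* player indifferent.
Bob indifferent between Rock and Paper: p·1 + (1−p)·(-3) = p·(-2) + (1−p)·1 ⟹ (-3) + 4p = 1 + (-3)p ⟹ p = 4/7.
Alice indifferent between Rock and Paper: q·(-4) + (1−q)·1 = q·7 + (1−q)·(-1) ⟹ 1 + (-5)q = (-1) + 8q ⟹ q = 2/13.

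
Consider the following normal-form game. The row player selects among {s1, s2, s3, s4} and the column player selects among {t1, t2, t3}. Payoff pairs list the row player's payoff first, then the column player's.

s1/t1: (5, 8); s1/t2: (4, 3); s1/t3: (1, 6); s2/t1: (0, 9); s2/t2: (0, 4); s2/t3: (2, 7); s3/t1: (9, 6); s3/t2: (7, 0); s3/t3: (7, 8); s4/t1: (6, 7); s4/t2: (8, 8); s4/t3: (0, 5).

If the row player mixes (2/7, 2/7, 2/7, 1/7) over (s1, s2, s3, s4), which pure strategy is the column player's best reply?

t1

Compute the column player's expected payoff from each pure strategy against the given mix.
t1: (2/7)·8 + (2/7)·9 + (2/7)·6 + (1/7)·7 = 53/7
t2: (2/7)·3 + (2/7)·4 + (2/7)·0 + (1/7)·8 = 22/7
t3: (2/7)·6 + (2/7)·7 + (2/7)·8 + (1/7)·5 = 47/7
Highest expected payoff is 53/7, from t1.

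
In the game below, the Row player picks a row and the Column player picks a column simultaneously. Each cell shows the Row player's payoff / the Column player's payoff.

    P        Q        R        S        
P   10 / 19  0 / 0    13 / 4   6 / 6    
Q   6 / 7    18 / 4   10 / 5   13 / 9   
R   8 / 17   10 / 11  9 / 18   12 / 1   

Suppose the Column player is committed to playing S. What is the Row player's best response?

Q

With the Column player fixed at S, the Row player's payoffs are: P → 6, Q → 13, R → 12.
The maximum is 13, achieved by Q.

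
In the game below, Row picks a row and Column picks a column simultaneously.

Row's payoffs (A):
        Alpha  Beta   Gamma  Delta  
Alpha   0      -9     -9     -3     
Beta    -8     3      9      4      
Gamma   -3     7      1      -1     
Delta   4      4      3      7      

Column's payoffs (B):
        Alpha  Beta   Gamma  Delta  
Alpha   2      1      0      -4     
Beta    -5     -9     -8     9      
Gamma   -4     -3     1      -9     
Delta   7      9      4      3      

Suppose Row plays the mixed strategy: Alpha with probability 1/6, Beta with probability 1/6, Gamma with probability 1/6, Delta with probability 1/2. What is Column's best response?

Beta

Column's best reply maximizes expected payoff against the mix.
Alpha: (1/6)·2 + (1/6)·(-5) + (1/6)·(-4) + (1/2)·7 = 7/3
Beta: (1/6)·1 + (1/6)·(-9) + (1/6)·(-3) + (1/2)·9 = 8/3
Gamma: (1/6)·0 + (1/6)·(-8) + (1/6)·1 + (1/2)·4 = 5/6
Delta: (1/6)·(-4) + (1/6)·9 + (1/6)·(-9) + (1/2)·3 = 5/6
Highest expected payoff is 8/3, from Beta.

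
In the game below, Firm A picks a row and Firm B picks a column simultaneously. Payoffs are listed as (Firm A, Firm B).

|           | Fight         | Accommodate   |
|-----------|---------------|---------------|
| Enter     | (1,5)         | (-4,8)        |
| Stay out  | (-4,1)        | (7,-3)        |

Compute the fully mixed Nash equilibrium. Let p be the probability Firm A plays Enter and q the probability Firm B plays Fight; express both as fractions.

p = 4/7, q = 11/16

In a mixed NE each player is indifferent between their pure strategies, so the opponent's mix sets the indifference.
Firm B indifferent between Fight and Accommodate: p·5 + (1−p)·1 = p·8 + (1−p)·(-3) ⟹ 1 + 4p = (-3) + 11p ⟹ p = 4/7.
Firm A indifferent between Enter and Stay out: q·1 + (1−q)·(-4) = q·(-4) + (1−q)·7 ⟹ (-4) + 5q = 7 + (-11)q ⟹ q = 11/16.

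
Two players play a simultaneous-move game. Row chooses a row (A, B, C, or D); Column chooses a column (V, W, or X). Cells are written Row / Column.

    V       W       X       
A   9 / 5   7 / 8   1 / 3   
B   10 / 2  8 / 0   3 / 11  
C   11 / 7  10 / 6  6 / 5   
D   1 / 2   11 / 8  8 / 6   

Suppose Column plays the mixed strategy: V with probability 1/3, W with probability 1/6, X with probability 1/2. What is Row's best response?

Row's best reply maximizes expected payoff against the mix.
A: (1/3)·9 + (1/6)·7 + (1/2)·1 = 14/3
B: (1/3)·10 + (1/6)·8 + (1/2)·3 = 37/6
C: (1/3)·11 + (1/6)·10 + (1/2)·6 = 25/3
D: (1/3)·1 + (1/6)·11 + (1/2)·8 = 37/6
Highest expected payoff is 25/3, from C.

C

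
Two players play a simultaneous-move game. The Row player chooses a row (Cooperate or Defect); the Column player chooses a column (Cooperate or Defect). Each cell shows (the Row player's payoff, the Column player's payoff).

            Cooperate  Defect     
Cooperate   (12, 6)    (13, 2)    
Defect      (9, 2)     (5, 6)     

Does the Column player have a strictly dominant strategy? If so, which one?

A strategy is strictly dominant if it gives the Column player a strictly higher payoff than every other strategy, against every choice by the opponent.
Cooperate is not dominant: against Defect, Defect gives 6 > 2.
Defect is not dominant: against Cooperate, Cooperate gives 6 > 2.
No single strategy is best against every opponent action.

None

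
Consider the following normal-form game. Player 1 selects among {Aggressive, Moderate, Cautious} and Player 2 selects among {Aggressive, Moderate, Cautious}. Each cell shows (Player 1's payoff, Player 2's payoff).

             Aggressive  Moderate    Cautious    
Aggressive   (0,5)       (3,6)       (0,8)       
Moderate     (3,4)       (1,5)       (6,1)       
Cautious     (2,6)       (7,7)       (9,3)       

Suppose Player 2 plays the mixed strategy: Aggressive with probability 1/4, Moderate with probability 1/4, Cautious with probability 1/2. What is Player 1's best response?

Cautious

Compute Player 1's expected payoff from each pure strategy against the given mix.
Aggressive: (1/4)·0 + (1/4)·3 + (1/2)·0 = 3/4
Moderate: (1/4)·3 + (1/4)·1 + (1/2)·6 = 4
Cautious: (1/4)·2 + (1/4)·7 + (1/2)·9 = 27/4
Highest expected payoff is 27/4, from Cautious.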